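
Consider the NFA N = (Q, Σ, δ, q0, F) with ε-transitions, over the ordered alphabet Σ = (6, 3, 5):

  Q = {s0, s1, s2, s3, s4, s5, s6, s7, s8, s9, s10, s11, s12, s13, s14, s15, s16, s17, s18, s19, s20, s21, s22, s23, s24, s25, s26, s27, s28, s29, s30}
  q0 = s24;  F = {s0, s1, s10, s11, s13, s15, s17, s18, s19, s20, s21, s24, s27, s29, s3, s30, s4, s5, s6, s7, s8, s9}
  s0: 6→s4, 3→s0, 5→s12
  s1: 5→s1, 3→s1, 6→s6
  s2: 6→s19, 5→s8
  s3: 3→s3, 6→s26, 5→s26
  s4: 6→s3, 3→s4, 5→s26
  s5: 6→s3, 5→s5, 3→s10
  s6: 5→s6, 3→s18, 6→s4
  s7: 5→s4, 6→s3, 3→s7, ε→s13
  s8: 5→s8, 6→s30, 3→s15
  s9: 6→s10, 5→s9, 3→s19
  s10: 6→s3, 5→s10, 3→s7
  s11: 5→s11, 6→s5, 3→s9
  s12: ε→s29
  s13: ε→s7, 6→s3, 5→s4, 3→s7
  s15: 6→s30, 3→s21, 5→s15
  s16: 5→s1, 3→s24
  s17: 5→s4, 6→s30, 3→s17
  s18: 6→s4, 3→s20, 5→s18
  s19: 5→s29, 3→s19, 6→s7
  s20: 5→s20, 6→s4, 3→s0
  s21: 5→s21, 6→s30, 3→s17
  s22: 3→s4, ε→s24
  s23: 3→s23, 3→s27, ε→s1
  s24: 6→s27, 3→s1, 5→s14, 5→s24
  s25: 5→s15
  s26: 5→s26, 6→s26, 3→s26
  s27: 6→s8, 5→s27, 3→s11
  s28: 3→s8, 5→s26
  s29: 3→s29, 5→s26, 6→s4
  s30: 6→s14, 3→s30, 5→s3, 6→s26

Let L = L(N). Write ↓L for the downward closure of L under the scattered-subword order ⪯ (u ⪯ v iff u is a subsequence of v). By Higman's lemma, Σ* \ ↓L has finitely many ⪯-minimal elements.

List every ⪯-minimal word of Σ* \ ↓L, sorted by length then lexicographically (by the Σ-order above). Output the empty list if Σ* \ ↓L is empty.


min(Σ*\↓L) = [6666, 3665, 66655, 633355].

|Q|=31, |F|=22, |δ|=86 (5 ε).
min D↑ (22 st, q0=0, F={12}): 0:6→1,3→2,5→0 1:6→3,3→4,5→1 2:6→5,3→2,5→2 3:6→6,3→7,5→3 4:6→8,3→9,5→4 5:6→10,3→11,5→5 6:6→12,3→6,5→13 7:6→6,3→14,5→7 8:6→13,3→15,5→8 9:6→15,3→16,5→9 10:6→13,3→10,5→12 11:6→10,3→17,5→11 12:6→12,3→12,5→12 13:6→12,3→13,5→12 14:6→6,3→18,5→14 15:6→13,3→19,5→15 16:6→19,3→16,5→20 17:6→10,3→21,5→17 18:6→6,3→18,5→10 19:6→13,3→19,5→10 20:6→10,3→20,5→12 21:6→10,3→21,5→20 (ε-aug+det+¬).
'6666': |S_i|=[25, 23, 13, 4, 2] end={s14,s26} ∉↓L; 4/4 del acc.
'3665': |S_i|=[25, 22, 15, 4, 1] end={s26} — reject; 4/4 deletions ∈↓L.
'66655': N↓-sim [25, 23, 13, 4, 2, 1] end={s26} — reject; 5/5 del acc.
'633355': run [25, 23, 20, 16, 12, 5, 1] end={s26} rej; 6/6 del acc.
4 words, ⪯-incomp.


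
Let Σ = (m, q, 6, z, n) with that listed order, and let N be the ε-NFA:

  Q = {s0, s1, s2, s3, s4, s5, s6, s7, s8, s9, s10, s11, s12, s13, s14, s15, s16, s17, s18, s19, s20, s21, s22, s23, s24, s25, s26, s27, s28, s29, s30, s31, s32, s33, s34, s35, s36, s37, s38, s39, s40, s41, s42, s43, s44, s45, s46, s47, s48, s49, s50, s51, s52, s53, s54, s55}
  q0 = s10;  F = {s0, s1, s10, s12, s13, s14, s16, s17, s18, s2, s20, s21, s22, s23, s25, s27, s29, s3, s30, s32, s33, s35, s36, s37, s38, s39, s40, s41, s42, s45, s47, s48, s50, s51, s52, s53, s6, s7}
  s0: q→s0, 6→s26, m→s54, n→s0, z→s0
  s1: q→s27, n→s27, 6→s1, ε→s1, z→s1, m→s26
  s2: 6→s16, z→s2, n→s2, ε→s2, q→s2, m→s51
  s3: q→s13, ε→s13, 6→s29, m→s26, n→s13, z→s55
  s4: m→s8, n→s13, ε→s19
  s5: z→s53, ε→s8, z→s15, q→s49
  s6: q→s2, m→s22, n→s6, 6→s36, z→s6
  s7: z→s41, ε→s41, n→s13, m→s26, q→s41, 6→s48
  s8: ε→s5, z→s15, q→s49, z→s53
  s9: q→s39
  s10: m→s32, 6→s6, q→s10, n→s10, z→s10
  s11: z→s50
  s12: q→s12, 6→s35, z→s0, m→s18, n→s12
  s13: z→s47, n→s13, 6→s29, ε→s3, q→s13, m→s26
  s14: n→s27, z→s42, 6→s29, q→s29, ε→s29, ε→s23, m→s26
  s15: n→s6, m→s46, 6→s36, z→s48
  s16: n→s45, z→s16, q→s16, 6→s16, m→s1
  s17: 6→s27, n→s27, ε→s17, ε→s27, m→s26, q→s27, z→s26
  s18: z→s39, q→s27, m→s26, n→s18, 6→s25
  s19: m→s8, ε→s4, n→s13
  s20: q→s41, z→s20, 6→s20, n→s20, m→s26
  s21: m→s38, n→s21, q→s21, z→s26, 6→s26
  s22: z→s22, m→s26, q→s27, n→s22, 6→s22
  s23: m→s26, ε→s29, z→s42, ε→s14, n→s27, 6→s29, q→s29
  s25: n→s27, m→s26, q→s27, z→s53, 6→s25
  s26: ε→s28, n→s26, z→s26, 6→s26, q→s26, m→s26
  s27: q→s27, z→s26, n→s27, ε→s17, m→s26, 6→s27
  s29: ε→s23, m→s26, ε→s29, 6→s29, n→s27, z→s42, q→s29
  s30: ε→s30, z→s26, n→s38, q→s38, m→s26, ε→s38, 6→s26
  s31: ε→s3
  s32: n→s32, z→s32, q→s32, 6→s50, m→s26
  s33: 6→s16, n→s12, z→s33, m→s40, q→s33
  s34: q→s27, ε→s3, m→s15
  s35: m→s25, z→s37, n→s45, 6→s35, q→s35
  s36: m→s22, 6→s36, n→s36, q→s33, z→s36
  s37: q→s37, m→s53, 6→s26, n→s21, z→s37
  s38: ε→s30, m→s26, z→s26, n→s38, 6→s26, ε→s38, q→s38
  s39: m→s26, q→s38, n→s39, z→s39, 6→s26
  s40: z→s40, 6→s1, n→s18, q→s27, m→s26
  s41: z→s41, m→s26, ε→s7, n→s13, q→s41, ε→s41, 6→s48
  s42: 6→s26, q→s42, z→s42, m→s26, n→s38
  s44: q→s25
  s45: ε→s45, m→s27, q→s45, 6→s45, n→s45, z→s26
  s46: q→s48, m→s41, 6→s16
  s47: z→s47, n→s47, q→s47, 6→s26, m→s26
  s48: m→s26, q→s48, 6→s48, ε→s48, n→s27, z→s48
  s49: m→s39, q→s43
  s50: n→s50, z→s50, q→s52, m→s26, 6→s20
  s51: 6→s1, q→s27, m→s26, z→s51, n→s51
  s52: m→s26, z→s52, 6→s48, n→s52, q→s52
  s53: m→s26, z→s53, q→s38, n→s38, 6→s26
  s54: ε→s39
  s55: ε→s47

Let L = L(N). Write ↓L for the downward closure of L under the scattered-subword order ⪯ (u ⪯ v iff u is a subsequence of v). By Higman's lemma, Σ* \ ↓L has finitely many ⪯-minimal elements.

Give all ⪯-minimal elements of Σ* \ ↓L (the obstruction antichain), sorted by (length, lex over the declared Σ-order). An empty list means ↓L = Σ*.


min(Σ*\↓L) = [mm, 6mqz, 6q6nz, 66qnz6].

|Q|=56, |F|=38, |δ|=250 (31 ε).
min D↑ (33 st, q0=0, F={3}): 0:m→1,q→0,6→2,z→0,n→0 1:m→3,q→1,6→4,z→1,n→1 2:m→5,q→6,6→7,z→2,n→2 3:m→3,q→3,6→3,z→3,n→3 4:m→3,q→8,6→9,z→4,n→4 5:m→3,q→10,6→5,z→5,n→5 6:m→11,q→6,6→12,z→6,n→6 7:m→5,q→13,6→7,z→7,n→7 8:m→3,q→8,6→14,z→8,n→8 9:m→3,q→15,6→9,z→9,n→9 10:m→3,q→10,6→10,z→3,n→10 11:m→3,q→10,6→16,z→11,n→11 12:m→16,q→12,6→12,z→12,n→17 13:m→18,q→13,6→12,z→13,n→19 14:m→3,q→14,6→14,z→14,n→10 15:m→3,q→15,6→14,z→15,n→20 16:m→3,q→10,6→16,z→16,n→10 17:m→10,q→17,6→17,z→3,n→17 18:m→3,q→10,6→16,z→18,n→21 19:m→21,q→19,6→22,z→23,n→19 20:m→3,q→20,6→24,z→25,n→20 21:m→3,q→10,6→26,z→27,n→21 22:m→26,q→22,6→22,z→28,n→17 23:m→27,q→23,6→3,z→23,n→23 24:m→3,q→24,6→24,z→29,n→10 25:m→3,q→25,6→3,z→25,n→25 26:m→3,q→10,6→26,z→30,n→10 27:m→3,q→31,6→3,z→27,n→27 28:m→30,q→28,6→3,z→28,n→32 29:m→3,q→29,6→3,z→29,n→31 30:m→3,q→31,6→3,z→30,n→31 31:m→3,q→31,6→3,z→3,n→31 32:m→31,q→32,6→3,z→3,n→32 (ε-aug+det+¬).
'mm': run [42, 30, 2] end={s26,s28} rej; 2/2 single-dels accept.
'6mqz': run [42, 40, 15, 6, 2] end={s26,s28} rej; 4/4 deletions ∈↓L.
'6q6nz': N↓-sim [42, 40, 35, 19, 8, 2] end={s26,s28} — reject; 5/5 del acc.
'66qnz6': |S_i|=[42, 40, 35, 32, 25, 13, 2] end={s26,s28} — reject; 6/6 single-dels accept.
4 words, ⪯-incomp.


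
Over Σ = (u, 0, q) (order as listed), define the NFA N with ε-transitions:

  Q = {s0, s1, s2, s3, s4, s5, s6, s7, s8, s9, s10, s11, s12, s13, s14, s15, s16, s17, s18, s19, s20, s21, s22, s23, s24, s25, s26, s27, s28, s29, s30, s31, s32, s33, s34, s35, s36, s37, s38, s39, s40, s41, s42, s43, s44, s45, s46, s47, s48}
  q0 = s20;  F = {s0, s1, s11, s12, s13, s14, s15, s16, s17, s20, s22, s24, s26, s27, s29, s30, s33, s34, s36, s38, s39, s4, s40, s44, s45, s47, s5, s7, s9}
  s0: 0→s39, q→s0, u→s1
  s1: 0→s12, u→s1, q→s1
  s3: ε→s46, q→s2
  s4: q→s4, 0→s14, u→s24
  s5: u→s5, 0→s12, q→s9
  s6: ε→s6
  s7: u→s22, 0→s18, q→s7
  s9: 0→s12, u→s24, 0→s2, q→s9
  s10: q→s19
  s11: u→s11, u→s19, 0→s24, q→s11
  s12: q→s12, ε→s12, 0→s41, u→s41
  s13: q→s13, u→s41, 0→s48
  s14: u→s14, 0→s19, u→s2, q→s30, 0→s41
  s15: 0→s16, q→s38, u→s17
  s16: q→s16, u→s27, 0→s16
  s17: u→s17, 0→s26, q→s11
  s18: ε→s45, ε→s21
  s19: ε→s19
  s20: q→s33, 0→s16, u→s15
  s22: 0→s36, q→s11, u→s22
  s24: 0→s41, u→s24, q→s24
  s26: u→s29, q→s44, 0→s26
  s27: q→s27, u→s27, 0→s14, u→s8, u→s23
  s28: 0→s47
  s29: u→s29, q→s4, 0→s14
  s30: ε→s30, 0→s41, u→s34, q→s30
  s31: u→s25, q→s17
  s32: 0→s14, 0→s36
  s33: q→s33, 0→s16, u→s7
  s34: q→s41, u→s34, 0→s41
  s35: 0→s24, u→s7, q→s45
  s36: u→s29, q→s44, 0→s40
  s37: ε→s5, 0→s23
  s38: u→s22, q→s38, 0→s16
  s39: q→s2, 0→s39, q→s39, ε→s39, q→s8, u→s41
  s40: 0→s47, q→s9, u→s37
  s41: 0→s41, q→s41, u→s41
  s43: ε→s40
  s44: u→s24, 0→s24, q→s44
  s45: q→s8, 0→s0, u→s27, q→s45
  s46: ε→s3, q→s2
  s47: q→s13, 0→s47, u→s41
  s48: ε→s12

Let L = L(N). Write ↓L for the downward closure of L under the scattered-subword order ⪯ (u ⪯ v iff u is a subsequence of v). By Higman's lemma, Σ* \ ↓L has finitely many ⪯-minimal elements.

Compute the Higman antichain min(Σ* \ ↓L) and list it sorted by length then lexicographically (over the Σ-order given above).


|Q|=49, |F|=29, |δ|=123 (12 ε).
min D↑ (30 st, q0=0, F={17}): 0:u→1,0→2,q→3 1:u→4,0→2,q→5 2:u→6,0→2,q→2 3:u→7,0→2,q→3 4:u→4,0→8,q→9 5:u→10,0→2,q→5 6:u→6,0→11,q→6 7:u→10,0→12,q→7 8:u→13,0→8,q→14 9:u→9,0→15,q→9 10:u→10,0→16,q→9 11:u→11,0→17,q→18 12:u→6,0→19,q→12 13:u→13,0→11,q→20 14:u→15,0→15,q→14 15:u→15,0→17,q→15 16:u→13,0→21,q→14 17:u→17,0→17,q→17 18:u→22,0→17,q→18 19:u→23,0→24,q→19 20:u→15,0→11,q→20 21:u→25,0→26,q→27 22:u→22,0→17,q→17 23:u→23,0→28,q→23 24:u→17,0→24,q→24 25:u→25,0→28,q→27 26:u→17,0→26,q→29 27:u→15,0→28,q→27 28:u→17,0→17,q→28 29:u→17,0→28,q→29 [Hopcroft].
'0u00': |S_i|=[38, 30, 17, 8, 2] end={s19,s41} ∉↓L; 4/4 del acc.
'uuq00': N↓-sim [38, 36, 27, 18, 9, 2] end={s19,s41} — reject; 5/5 del acc.
'uu0qu0': |S_i|=[38, 36, 27, 21, 13, 7, 2] end={s19,s41} rej; 6/6 single-dels accept.
'0u0quq': run [38, 30, 17, 8, 4, 2, 1] end={s41} ∉↓L; 6/6 single-dels accept.
'qu000u': N↓-sim [38, 34, 31, 28, 20, 10, 1] end={s41} rej; 6/6 deletions ∈↓L.
5 obstructions.

A = [0u00, uuq00, uu0qu0, 0u0quq, qu000u].


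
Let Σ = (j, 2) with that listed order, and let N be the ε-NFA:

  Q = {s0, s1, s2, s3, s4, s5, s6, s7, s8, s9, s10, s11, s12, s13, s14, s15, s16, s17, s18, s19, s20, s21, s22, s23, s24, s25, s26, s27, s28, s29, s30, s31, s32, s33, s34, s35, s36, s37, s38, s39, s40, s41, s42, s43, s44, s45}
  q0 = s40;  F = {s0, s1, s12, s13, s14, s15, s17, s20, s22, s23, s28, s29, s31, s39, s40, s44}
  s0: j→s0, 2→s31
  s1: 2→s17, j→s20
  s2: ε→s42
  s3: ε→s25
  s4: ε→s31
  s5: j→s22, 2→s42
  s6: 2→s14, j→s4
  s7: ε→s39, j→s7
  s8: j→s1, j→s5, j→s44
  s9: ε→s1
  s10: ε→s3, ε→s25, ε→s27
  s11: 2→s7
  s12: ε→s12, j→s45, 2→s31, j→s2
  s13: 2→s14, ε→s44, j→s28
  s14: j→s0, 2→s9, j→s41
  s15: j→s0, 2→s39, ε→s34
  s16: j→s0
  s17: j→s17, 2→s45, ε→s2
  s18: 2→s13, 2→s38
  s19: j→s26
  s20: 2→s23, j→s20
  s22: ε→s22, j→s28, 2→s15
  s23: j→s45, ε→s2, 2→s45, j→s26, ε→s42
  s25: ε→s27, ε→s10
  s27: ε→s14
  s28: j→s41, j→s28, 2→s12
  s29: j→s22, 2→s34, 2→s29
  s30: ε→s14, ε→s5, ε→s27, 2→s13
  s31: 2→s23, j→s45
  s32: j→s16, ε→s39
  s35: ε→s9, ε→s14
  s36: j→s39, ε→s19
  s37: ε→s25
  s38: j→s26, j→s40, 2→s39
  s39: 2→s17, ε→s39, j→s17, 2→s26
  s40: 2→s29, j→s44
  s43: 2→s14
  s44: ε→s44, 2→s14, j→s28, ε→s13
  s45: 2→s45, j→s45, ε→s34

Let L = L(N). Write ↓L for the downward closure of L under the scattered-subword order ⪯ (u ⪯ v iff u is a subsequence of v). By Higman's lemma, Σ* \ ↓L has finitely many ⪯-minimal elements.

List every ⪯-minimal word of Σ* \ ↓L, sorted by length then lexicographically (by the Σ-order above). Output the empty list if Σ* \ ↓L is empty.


A = [jj2j, j2222, 2j22j2].

|Q|=46, |F|=16, |δ|=90 (30 ε).
min D↑ (16 st, q0=0, F={10}): 0:j→1,2→2 1:j→3,2→4 2:j→5,2→2 3:j→3,2→6 4:j→7,2→8 5:j→3,2→9 6:j→10,2→11 7:j→7,2→11 8:j→12,2→13 9:j→7,2→14 10:j→10,2→10 11:j→10,2→15 12:j→12,2→15 13:j→13,2→10 14:j→13,2→13 15:j→10,2→10 [Hopcroft].
'jj2j': N↓-sim [23, 21, 13, 8, 5] end={s2,s26,s34,s42,s45} rej; 4/4 del acc.
'j2222': run [23, 21, 17, 12, 7, 2] end={s34,s45} — reject; 5/5 del acc.
'2j22j2': |S_i|=[23, 20, 16, 12, 9, 6, 2] end={s34,s45} ∉↓L; 6/6 del acc.
3 obstructions.


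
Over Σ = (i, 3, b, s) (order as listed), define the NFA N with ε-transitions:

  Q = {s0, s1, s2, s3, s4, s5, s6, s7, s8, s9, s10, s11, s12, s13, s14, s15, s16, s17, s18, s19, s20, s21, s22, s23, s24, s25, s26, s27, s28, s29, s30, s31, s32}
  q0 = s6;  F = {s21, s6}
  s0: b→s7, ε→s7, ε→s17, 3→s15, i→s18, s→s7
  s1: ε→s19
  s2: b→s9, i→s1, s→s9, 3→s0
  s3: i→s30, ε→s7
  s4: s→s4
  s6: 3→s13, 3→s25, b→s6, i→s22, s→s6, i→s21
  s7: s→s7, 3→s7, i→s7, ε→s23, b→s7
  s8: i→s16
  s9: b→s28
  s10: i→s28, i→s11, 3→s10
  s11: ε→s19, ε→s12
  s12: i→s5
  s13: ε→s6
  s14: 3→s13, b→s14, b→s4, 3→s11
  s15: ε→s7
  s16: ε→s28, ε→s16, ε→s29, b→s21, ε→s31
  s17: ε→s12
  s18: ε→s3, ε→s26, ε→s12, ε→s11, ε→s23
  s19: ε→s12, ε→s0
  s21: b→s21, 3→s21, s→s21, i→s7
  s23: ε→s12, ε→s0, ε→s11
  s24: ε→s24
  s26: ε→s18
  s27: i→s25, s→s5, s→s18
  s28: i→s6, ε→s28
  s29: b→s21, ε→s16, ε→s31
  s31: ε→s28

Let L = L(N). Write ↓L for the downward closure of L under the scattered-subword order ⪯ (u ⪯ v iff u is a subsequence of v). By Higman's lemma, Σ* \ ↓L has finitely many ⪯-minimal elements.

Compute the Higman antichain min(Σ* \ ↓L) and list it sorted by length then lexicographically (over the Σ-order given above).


|Q|=33, |F|=2, |δ|=70 (30 ε).
min D↑ (3 st, q0=0, F={2}): 0:i→1,3→0,b→0,s→0 1:i→2,3→1,b→1,s→1 2:i→2,3→2,b→2,s→2 (ε-aug+det+¬).
'ii': |S_i|=[18, 15, 13] end={s0,s11,s12,s15,s17,s18,s19,s23,s26,s3,s30,s5,…} rej; 2/2 deletions ∈↓L.
1 words, ⪯-incomp.

Antichain: [ii].


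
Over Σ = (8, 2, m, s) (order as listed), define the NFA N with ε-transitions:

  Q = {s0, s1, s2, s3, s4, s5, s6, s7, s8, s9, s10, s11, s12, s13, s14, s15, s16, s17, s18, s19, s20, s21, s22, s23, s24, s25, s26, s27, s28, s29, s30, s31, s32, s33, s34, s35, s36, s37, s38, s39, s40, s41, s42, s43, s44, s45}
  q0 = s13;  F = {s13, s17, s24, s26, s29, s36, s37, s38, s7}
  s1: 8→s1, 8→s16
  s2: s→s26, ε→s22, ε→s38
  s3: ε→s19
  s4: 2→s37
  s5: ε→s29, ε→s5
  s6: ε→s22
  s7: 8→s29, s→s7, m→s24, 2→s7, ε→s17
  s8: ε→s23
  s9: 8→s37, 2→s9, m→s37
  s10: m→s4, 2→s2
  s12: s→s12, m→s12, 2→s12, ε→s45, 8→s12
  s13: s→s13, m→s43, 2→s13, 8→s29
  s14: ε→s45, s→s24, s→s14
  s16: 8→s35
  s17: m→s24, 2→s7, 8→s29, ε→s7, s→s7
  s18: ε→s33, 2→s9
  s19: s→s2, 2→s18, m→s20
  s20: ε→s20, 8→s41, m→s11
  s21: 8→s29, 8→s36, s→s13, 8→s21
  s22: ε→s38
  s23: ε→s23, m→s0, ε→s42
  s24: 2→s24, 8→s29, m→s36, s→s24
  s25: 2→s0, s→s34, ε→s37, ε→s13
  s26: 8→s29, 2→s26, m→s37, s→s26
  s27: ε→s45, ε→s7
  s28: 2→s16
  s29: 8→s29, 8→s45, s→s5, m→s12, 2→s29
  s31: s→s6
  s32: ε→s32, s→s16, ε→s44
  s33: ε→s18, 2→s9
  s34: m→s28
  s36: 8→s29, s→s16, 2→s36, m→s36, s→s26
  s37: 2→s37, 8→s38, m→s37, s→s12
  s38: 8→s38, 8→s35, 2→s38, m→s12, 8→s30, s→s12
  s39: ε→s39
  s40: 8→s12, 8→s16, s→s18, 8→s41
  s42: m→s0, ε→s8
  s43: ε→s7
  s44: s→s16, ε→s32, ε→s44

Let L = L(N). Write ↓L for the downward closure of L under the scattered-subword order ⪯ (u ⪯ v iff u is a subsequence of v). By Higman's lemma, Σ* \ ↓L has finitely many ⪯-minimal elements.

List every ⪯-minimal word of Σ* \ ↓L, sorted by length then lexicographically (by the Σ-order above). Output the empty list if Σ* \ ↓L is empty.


min(Σ*\↓L) = [8m, mmmsms].

|Q|=46, |F|=9, |δ|=108 (28 ε).
min D↑ (9 st, q0=0, F={3}): 0:8→1,2→0,m→2,s→0 1:8→1,2→1,m→3,s→1 2:8→1,2→2,m→4,s→2 3:8→3,2→3,m→3,s→3 4:8→1,2→4,m→5,s→4 5:8→1,2→5,m→5,s→6 6:8→1,2→6,m→7,s→6 7:8→8,2→7,m→7,s→3 8:8→8,2→8,m→3,s→3 (ε-aug+det+¬).
'8m': run [16, 7, 2] end={s12,s45} ∉↓L; 2/2 del acc.
'mmmsms': |S_i|=[16, 15, 12, 11, 10, 6, 2] end={s12,s45} rej; 6/6 single-dels accept.
2 words, ⪯-incomp.


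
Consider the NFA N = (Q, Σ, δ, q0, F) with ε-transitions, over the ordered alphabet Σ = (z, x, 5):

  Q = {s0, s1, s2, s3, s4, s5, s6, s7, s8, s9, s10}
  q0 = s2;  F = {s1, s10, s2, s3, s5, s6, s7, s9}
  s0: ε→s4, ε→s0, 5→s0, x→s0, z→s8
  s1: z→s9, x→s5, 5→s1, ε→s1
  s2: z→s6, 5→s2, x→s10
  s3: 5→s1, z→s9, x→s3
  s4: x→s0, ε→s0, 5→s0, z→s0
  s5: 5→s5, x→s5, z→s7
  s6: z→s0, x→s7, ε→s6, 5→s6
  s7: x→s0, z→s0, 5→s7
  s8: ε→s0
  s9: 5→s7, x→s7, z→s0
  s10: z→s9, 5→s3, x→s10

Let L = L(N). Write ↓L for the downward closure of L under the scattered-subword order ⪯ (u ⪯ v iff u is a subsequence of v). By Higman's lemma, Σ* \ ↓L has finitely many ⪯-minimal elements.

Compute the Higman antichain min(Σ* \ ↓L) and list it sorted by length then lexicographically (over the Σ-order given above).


|Q|=11, |F|=8, |δ|=36 (6 ε).
min D↑ (9 st, q0=0, F={3}): 0:z→1,x→2,5→0 1:z→3,x→4,5→1 2:z→5,x→2,5→6 3:z→3,x→3,5→3 4:z→3,x→3,5→4 5:z→3,x→4,5→4 6:z→5,x→6,5→7 7:z→5,x→8,5→7 8:z→4,x→8,5→8 (ε-aug+det+¬).
'zz': run [11, 6, 3] end={s0,s4,s8} rej; 2/2 deletions ∈↓L.
'zxx': |S_i|=[11, 6, 4, 3] end={s0,s4,s8} rej; 3/3 single-dels accept.
'xz5x': |S_i|=[11, 9, 5, 4, 3] end={s0,s4,s8} ∉↓L; 4/4 deletions ∈↓L.
'x55xzx': run [11, 9, 8, 7, 5, 4, 3] end={s0,s4,s8} — reject; 6/6 deletions ∈↓L.
4 obstructions.

Antichain: [zz, zxx, xz5x, x55xzx].


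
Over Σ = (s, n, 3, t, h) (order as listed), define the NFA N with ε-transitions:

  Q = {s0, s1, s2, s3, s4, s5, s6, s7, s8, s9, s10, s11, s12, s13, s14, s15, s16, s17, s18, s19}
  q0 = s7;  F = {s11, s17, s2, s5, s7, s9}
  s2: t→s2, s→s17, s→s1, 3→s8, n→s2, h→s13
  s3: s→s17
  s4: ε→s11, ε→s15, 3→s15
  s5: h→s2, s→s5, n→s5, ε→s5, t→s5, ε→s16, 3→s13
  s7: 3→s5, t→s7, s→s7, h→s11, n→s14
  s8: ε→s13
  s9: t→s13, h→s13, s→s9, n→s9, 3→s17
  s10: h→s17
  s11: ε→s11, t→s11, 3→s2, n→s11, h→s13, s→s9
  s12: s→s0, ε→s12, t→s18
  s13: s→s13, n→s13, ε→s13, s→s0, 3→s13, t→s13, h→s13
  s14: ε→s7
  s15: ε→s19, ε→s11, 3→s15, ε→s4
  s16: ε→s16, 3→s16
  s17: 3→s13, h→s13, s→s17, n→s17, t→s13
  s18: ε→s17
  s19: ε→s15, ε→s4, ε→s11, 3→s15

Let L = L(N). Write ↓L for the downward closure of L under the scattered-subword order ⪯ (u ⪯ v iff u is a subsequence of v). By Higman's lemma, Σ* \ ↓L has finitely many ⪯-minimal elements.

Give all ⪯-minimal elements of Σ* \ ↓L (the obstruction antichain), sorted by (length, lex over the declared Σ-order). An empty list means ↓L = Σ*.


Antichain: [33, hh, hst].

|Q|=20, |F|=6, |δ|=62 (17 ε).
min D↑ (7 st, q0=0, F={3}): 0:s→0,n→0,3→1,t→0,h→2 1:s→1,n→1,3→3,t→1,h→4 2:s→5,n→2,3→4,t→2,h→3 3:s→3,n→3,3→3,t→3,h→3 4:s→6,n→4,3→3,t→4,h→3 5:s→5,n→5,3→6,t→3,h→3 6:s→6,n→6,3→3,t→3,h→3.
'33': |S_i|=[12, 8, 4] end={s0,s13,s16,s8} — reject; 2/2 single-dels accept.
'hh': |S_i|=[12, 8, 2] end={s0,s13} — reject; 2/2 del acc.
'hst': run [12, 8, 5, 2] end={s0,s13} rej; 3/3 deletions ∈↓L.
3 words, ⪯-incomp.


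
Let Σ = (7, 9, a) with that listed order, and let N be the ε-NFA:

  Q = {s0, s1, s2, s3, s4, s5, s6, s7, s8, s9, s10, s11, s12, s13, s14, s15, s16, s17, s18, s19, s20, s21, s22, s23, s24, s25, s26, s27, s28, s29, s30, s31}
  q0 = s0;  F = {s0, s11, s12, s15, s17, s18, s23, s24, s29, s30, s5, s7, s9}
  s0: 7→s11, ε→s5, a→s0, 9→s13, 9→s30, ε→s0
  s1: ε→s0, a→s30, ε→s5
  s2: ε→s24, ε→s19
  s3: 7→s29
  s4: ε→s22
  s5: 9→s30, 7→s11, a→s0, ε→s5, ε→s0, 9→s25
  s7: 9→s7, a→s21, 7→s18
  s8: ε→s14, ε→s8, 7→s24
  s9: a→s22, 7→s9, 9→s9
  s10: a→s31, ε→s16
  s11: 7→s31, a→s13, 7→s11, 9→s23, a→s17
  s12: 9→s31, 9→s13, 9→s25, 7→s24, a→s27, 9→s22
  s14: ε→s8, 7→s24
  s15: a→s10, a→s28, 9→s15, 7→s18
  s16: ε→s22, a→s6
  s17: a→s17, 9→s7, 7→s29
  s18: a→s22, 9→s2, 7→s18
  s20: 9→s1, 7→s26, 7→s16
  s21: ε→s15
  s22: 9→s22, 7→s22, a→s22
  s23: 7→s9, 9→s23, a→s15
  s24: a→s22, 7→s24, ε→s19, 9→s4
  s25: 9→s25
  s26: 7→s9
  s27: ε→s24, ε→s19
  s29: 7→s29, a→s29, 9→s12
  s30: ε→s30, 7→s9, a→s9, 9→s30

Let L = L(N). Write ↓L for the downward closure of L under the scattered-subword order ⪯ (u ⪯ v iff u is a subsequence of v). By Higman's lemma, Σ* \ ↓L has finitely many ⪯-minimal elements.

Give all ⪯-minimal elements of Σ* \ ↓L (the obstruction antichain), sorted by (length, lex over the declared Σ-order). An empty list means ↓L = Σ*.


Antichain: [97a, 9aa, 7a799].

|Q|=32, |F|=13, |δ|=80 (19 ε).
min D↑ (13 st, q0=0, F={9}): 0:7→1,9→2,a→0 1:7→1,9→3,a→4 2:7→5,9→2,a→5 3:7→5,9→3,a→6 4:7→7,9→8,a→4 5:7→5,9→5,a→9 6:7→10,9→6,a→9 7:7→7,9→11,a→7 8:7→10,9→8,a→6 9:7→9,9→9,a→9 10:7→10,9→12,a→9 11:7→12,9→9,a→12 12:7→12,9→9,a→9 (ε-aug+det+¬).
'97a': N↓-sim [26, 21, 7, 1] end={s22} — reject; 3/3 del acc.
'9aa': |S_i|=[26, 21, 15, 6] end={s10,s16,s22,s28,s31,s6} — reject; 3/3 deletions ∈↓L.
'7a799': run [26, 23, 20, 12, 10, 5] end={s13,s22,s25,s31,s4} rej; 5/5 single-dels accept.
3 minimals (antichain).


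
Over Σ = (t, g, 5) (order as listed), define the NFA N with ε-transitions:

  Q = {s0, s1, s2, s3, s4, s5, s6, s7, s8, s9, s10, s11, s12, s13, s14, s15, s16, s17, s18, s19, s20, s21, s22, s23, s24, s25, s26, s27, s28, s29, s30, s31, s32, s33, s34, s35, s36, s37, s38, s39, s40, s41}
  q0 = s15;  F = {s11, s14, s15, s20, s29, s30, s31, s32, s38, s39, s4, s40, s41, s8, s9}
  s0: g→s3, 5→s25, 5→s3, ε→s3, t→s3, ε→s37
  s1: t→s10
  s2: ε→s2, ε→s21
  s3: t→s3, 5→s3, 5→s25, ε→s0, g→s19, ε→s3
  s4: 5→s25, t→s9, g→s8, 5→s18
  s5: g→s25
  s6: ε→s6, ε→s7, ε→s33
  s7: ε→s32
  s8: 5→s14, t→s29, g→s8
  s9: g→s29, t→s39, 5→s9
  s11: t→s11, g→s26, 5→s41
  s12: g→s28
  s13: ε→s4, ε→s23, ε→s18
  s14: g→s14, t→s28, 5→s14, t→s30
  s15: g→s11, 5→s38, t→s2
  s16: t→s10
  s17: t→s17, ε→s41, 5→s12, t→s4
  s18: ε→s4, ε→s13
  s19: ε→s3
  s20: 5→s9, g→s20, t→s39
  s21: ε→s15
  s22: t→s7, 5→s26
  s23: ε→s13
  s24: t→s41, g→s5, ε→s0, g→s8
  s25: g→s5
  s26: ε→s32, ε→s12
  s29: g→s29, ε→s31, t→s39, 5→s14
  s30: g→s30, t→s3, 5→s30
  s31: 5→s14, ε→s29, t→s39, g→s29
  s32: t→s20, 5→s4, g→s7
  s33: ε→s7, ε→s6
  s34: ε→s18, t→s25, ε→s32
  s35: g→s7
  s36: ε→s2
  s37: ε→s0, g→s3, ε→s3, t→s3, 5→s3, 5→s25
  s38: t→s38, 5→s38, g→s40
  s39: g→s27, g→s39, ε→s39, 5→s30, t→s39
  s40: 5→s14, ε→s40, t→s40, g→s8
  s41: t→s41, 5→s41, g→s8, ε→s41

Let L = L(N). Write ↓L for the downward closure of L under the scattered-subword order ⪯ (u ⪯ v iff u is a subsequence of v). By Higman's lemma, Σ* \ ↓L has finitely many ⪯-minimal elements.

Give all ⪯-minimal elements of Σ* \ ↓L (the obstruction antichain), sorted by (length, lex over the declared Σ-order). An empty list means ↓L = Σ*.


|Q|=42, |F|=15, |δ|=109 (34 ε).
min D↑ (15 st, q0=0, F={14}): 0:t→0,g→1,5→2 1:t→1,g→3,5→4 2:t→2,g→5,5→2 3:t→6,g→3,5→7 4:t→4,g→8,5→4 5:t→5,g→8,5→9 6:t→10,g→6,5→11 7:t→11,g→8,5→7 8:t→12,g→8,5→9 9:t→13,g→9,5→9 10:t→10,g→10,5→13 11:t→10,g→12,5→11 12:t→10,g→12,5→9 13:t→14,g→13,5→13 14:t→14,g→14,5→14 (ε-aug+det+¬).
'5g5tt': run [31, 22, 15, 9, 8, 6] end={s0,s19,s25,s3,s37,s5} — reject; 5/5 del acc.
'ggtt5t': run [31, 27, 24, 15, 10, 7, 6] end={s0,s19,s25,s3,s37,s5} rej; 6/6 single-dels accept.
2 words, ⪯-incomp.

min(Σ*\↓L) = [5g5tt, ggtt5t].


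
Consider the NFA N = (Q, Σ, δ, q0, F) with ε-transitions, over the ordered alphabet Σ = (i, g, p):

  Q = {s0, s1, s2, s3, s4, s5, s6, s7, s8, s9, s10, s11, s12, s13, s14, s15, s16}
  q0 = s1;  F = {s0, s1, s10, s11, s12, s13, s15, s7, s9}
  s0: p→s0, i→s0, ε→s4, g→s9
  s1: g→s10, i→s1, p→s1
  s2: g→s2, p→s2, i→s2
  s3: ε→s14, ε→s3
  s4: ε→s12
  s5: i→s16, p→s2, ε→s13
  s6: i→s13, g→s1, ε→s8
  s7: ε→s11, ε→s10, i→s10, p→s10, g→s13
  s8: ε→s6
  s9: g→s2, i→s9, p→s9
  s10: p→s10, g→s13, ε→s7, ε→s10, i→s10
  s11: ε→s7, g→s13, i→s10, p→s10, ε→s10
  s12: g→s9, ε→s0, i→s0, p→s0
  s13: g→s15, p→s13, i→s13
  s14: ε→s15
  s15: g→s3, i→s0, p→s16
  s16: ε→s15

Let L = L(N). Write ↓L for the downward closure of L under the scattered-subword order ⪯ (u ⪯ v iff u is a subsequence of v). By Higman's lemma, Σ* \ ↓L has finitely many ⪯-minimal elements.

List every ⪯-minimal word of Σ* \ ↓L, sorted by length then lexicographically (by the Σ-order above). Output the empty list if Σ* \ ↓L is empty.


min(Σ*\↓L) = [gggigg].

|Q|=17, |F|=9, |δ|=50 (16 ε).
min D↑ (7 st, q0=0, F={6}): 0:i→0,g→1,p→0 1:i→1,g→2,p→1 2:i→2,g→3,p→2 3:i→4,g→3,p→3 4:i→4,g→5,p→4 5:i→5,g→6,p→5 6:i→6,g→6,p→6 (ε-aug+det+¬).
'gggigg': run [14, 13, 10, 9, 5, 2, 1] end={s2} — reject; 6/6 deletions ∈↓L.
1 words, ⪯-incomp.


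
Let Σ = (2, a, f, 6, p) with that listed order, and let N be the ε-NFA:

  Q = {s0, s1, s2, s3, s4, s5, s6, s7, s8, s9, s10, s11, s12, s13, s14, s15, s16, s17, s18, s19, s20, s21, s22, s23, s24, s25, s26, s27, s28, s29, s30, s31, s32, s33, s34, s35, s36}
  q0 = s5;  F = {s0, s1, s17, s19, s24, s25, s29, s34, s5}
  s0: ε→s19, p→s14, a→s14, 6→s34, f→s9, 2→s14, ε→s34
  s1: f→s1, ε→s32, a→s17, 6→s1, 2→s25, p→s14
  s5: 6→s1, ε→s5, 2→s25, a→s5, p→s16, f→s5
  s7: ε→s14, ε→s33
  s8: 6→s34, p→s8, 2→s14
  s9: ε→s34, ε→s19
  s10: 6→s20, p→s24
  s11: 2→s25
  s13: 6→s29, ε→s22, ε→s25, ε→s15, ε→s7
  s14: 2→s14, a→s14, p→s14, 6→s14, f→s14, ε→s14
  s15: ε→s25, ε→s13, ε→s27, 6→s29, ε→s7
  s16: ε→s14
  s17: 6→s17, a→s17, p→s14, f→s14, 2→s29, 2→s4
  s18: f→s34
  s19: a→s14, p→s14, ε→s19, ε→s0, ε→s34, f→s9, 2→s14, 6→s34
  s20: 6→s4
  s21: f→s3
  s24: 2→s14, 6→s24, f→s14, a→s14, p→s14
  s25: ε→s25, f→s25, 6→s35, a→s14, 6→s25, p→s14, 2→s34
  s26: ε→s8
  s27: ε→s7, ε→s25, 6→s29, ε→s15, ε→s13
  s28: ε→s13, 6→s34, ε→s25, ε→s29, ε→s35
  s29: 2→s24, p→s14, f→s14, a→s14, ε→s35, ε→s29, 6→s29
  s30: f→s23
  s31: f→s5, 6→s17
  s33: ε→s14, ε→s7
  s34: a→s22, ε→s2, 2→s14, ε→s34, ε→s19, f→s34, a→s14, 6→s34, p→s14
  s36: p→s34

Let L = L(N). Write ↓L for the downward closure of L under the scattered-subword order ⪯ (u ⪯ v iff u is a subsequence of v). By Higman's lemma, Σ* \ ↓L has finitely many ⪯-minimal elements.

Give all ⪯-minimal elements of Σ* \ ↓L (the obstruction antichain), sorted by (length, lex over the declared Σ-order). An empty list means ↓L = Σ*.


Antichain: [p, 2a, 222, 6af].

|Q|=37, |F|=9, |δ|=108 (38 ε).
min D↑ (8 st, q0=0, F={3}): 0:2→1,a→0,f→0,6→2,p→3 1:2→4,a→3,f→1,6→1,p→3 2:2→1,a→5,f→2,6→2,p→3 3:2→3,a→3,f→3,6→3,p→3 4:2→3,a→3,f→4,6→4,p→3 5:2→6,a→5,f→3,6→5,p→3 6:2→7,a→3,f→3,6→6,p→3 7:2→3,a→3,f→3,6→7,p→3 [Hopcroft].
'p': run [17, 2] end={s14,s16} rej; 1/1 single-dels accept.
'2a': run [17, 12, 2] end={s14,s22} rej; 2/2 deletions ∈↓L.
'222': run [17, 12, 8, 1] end={s14} rej; 3/3 deletions ∈↓L.
'6af': N↓-sim [17, 15, 7, 1] end={s14} ∉↓L; 3/3 single-dels accept.
4 obstructions.


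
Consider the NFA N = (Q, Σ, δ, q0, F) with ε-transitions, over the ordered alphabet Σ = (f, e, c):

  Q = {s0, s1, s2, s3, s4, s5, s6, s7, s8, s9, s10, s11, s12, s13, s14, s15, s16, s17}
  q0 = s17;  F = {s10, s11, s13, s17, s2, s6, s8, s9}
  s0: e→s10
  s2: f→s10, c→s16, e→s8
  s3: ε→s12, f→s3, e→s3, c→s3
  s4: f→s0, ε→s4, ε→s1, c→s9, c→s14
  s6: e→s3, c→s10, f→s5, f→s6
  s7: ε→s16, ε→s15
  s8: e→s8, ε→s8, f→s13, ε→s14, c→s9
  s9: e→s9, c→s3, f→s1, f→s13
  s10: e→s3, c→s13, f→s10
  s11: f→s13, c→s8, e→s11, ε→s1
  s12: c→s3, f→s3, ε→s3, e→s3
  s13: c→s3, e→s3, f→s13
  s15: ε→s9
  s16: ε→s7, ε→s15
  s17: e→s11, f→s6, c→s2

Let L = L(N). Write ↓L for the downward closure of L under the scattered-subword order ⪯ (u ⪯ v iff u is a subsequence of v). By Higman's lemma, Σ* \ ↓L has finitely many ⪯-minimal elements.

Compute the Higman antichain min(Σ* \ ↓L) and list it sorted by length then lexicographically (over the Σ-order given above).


min(Σ*\↓L) = [fe, efc, ccc].

|Q|=18, |F|=8, |δ|=48 (12 ε).
min D↑ (9 st, q0=0, F={4}): 0:f→1,e→2,c→3 1:f→1,e→4,c→5 2:f→6,e→2,c→7 3:f→5,e→7,c→8 4:f→4,e→4,c→4 5:f→5,e→4,c→6 6:f→6,e→4,c→4 7:f→6,e→7,c→8 8:f→6,e→8,c→4 [Hopcroft].
'fe': N↓-sim [16, 7, 2] end={s12,s3} ∉↓L; 2/2 deletions ∈↓L.
'efc': |S_i|=[16, 8, 4, 2] end={s12,s3} ∉↓L; 3/3 del acc.
'ccc': N↓-sim [16, 12, 8, 2] end={s12,s3} ∉↓L; 3/3 deletions ∈↓L.
3 obstructions.


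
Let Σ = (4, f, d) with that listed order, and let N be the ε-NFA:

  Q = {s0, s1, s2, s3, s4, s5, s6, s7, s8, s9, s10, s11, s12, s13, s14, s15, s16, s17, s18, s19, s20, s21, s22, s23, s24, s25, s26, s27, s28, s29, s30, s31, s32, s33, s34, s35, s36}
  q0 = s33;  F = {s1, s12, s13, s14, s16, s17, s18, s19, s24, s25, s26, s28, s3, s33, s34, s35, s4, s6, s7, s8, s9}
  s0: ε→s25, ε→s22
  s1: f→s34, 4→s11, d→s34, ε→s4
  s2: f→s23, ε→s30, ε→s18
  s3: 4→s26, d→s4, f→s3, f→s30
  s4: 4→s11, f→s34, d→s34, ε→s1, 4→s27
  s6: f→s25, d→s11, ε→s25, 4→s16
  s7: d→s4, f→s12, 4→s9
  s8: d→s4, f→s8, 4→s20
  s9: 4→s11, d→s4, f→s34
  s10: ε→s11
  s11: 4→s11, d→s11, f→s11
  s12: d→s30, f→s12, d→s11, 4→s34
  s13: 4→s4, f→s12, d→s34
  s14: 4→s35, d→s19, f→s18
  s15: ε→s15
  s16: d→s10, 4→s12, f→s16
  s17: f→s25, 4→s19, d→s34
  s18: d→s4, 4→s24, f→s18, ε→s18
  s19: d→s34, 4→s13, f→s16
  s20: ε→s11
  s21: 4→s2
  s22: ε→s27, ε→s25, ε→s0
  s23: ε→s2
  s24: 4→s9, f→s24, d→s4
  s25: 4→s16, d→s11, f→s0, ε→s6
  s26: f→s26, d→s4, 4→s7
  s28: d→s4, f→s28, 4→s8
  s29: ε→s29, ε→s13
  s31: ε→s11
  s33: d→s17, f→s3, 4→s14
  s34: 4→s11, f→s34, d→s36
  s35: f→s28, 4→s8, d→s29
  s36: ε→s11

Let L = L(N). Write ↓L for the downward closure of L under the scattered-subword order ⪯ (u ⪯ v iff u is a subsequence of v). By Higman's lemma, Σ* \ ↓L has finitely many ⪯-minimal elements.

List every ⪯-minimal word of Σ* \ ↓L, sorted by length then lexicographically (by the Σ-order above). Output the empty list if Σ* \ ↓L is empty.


|Q|=37, |F|=21, |δ|=91 (20 ε).
min D↑ (20 st, q0=0, F={17}): 0:4→1,f→2,d→3 1:4→4,f→5,d→6 2:4→7,f→2,d→8 3:4→6,f→9,d→10 4:4→11,f→12,d→13 5:4→14,f→5,d→8 6:4→13,f→15,d→10 7:4→16,f→7,d→8 8:4→17,f→10,d→10 9:4→15,f→9,d→17 10:4→17,f→10,d→17 11:4→17,f→11,d→8 12:4→11,f→12,d→8 13:4→8,f→18,d→10 14:4→19,f→14,d→8 15:4→18,f→15,d→17 16:4→19,f→18,d→8 17:4→17,f→17,d→17 18:4→10,f→18,d→17 19:4→17,f→10,d→8 [Hopcroft].
'fd4': N↓-sim [30, 23, 8, 2] end={s11,s27} ∉↓L; 3/3 del acc.
'dfd': |S_i|=[30, 18, 12, 4] end={s10,s11,s30,s36} ∉↓L; 3/3 del acc.
'dd4': |S_i|=[30, 18, 5, 1] end={s11} — reject; 3/3 single-dels accept.
'ddd': N↓-sim [30, 18, 5, 2] end={s11,s36} rej; 3/3 deletions ∈↓L.
'4444': run [30, 23, 17, 9, 3] end={s11,s20,s27} ∉↓L; 4/4 deletions ∈↓L.
'f44fd': |S_i|=[30, 23, 16, 11, 5, 3] end={s11,s30,s36} rej; 5/5 deletions ∈↓L.
6 obstructions.

Antichain: [fd4, dfd, dd4, ddd, 4444, f44fd].


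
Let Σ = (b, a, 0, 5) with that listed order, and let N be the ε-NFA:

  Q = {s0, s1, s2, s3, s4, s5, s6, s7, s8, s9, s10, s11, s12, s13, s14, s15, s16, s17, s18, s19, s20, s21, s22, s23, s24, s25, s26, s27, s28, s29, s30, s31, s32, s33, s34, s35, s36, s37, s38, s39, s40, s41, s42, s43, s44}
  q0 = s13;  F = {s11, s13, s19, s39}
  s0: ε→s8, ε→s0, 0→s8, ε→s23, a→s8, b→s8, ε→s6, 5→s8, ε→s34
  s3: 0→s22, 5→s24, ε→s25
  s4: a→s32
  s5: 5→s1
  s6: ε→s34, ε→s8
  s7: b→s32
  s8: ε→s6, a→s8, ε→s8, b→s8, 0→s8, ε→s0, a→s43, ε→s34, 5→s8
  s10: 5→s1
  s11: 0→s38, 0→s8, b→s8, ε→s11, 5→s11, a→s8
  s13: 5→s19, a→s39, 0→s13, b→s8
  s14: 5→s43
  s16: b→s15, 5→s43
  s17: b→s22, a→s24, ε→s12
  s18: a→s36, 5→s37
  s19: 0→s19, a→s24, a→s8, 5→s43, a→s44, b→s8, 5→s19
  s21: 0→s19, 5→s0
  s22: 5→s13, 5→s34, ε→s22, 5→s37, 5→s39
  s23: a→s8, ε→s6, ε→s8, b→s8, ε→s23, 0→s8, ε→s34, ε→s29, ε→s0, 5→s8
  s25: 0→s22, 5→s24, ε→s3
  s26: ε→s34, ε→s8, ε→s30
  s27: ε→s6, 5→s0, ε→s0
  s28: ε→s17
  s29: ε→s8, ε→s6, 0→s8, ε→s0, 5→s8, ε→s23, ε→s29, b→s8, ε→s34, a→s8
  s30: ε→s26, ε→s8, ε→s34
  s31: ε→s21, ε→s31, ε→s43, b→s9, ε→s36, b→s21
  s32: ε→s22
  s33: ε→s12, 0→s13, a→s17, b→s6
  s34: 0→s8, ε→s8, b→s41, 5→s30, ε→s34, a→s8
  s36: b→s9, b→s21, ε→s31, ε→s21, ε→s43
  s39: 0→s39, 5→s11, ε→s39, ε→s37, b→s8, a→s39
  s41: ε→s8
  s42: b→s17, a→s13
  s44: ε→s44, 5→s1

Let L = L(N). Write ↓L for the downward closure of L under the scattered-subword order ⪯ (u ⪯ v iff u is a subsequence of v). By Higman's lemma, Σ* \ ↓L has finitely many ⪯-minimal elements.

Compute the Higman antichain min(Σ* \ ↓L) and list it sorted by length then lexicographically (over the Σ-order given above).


|Q|=45, |F|=4, |δ|=125 (52 ε).
min D↑ (5 st, q0=0, F={1}): 0:b→1,a→2,0→0,5→3 1:b→1,a→1,0→1,5→1 2:b→1,a→2,0→2,5→4 3:b→1,a→1,0→3,5→3 4:b→1,a→1,0→1,5→4 [Hopcroft].
'b': run [19, 10] end={s0,s23,s26,s29,s30,s34,s41,s43,s6,s8} ∉↓L; 1/1 deletions ∈↓L.
'5a': N↓-sim [19, 16, 13] end={s0,s1,s23,s24,s26,s29,s30,s34,s41,s43,s44,s6,…} ∉↓L; 2/2 del acc.
'a50': N↓-sim [19, 17, 13, 11] end={s0,s23,s26,s29,s30,s34,s38,s41,s43,s6,s8} ∉↓L; 3/3 single-dels accept.
3 minimals (antichain).

min(Σ*\↓L) = [b, 5a, a50].


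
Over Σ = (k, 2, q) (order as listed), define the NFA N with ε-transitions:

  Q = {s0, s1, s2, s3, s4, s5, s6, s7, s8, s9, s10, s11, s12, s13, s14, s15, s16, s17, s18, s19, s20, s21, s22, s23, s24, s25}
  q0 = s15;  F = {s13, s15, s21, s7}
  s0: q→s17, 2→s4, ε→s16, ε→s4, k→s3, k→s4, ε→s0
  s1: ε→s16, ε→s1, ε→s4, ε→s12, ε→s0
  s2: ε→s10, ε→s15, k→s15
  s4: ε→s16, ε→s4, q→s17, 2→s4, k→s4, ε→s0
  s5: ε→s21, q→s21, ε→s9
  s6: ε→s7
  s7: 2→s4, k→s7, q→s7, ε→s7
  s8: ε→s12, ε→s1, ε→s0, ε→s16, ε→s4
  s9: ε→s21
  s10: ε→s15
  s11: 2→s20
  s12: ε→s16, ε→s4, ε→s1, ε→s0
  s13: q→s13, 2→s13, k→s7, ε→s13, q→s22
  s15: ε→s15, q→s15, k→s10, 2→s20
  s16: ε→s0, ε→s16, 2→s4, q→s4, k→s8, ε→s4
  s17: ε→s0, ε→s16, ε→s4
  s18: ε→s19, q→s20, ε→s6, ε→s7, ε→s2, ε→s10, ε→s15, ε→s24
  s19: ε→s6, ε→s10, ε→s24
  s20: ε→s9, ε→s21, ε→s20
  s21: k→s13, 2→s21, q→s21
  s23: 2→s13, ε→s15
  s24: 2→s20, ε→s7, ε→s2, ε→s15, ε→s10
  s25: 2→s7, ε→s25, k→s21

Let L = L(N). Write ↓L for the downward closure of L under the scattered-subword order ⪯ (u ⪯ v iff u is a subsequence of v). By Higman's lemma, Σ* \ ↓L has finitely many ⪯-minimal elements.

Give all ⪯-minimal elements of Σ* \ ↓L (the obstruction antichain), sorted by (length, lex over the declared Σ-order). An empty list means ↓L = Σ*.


|Q|=26, |F|=4, |δ|=86 (55 ε).
min D↑ (5 st, q0=0, F={4}): 0:k→0,2→1,q→0 1:k→2,2→1,q→1 2:k→3,2→2,q→2 3:k→3,2→4,q→3 4:k→4,2→4,q→4 [Hopcroft].
'2kk2': N↓-sim [16, 14, 11, 9, 8] end={s0,s1,s12,s16,s17,s3,s4,s8} rej; 4/4 single-dels accept.
1 minimals (antichain).

Antichain: [2kk2].


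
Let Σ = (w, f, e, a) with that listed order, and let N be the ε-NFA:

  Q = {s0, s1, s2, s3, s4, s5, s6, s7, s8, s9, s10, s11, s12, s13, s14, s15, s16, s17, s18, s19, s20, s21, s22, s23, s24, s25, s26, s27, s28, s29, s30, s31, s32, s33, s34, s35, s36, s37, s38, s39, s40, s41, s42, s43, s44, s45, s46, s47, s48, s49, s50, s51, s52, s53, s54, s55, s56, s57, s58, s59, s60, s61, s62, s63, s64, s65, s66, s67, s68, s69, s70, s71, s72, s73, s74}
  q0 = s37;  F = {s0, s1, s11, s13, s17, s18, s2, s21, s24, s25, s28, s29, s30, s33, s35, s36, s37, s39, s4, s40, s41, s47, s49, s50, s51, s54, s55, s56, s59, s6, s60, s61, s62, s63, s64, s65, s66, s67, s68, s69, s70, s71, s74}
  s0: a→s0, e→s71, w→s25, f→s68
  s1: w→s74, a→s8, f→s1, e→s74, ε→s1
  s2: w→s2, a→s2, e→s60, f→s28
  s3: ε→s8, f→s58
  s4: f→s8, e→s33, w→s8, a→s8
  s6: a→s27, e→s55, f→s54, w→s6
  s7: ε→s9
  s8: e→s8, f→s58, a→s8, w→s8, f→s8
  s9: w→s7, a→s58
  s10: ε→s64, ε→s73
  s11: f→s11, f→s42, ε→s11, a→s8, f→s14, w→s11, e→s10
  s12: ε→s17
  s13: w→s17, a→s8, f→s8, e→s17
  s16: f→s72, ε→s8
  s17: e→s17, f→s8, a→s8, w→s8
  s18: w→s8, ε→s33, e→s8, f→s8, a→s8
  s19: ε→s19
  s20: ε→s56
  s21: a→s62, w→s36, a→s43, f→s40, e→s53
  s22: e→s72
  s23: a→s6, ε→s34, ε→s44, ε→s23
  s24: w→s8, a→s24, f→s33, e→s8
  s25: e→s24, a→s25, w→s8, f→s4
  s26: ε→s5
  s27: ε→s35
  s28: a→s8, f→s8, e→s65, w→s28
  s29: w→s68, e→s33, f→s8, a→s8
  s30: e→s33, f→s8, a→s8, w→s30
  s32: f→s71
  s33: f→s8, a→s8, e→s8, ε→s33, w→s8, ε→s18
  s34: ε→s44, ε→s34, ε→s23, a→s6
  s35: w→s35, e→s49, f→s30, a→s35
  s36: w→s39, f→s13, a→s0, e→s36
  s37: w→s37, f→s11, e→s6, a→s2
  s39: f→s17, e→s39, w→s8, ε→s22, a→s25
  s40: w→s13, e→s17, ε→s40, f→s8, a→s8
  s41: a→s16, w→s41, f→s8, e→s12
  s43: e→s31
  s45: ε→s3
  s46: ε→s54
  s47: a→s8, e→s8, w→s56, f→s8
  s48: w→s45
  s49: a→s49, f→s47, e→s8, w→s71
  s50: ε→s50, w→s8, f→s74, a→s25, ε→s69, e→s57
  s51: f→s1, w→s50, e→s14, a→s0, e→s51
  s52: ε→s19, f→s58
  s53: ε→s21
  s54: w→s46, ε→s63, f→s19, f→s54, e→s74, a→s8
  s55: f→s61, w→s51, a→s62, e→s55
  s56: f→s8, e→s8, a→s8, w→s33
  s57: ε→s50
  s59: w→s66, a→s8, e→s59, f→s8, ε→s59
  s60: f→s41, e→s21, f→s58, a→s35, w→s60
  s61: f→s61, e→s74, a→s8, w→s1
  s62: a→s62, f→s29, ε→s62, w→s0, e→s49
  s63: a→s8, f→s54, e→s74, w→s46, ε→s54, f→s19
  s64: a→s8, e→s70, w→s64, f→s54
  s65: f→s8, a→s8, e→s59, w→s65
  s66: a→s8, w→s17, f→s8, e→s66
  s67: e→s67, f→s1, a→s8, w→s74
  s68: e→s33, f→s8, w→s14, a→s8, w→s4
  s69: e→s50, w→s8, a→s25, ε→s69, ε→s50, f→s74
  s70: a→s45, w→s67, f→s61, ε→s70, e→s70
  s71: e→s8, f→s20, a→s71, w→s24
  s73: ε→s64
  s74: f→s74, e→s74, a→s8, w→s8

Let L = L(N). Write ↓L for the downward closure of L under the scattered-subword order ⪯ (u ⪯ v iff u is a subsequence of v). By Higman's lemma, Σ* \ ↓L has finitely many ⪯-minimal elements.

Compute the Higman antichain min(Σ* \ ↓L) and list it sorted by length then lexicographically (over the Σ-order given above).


min(Σ*\↓L) = [fa, aff, efew, eaee, eewww].

|Q|=75, |F|=43, |δ|=234 (38 ε).
min D↑ (41 st, q0=0, F={5}): 0:w→0,f→1,e→2,a→3 1:w→1,f→1,e→4,a→5 2:w→2,f→6,e→7,a→8 3:w→3,f→9,e→10,a→3 4:w→4,f→6,e→11,a→5 5:w→5,f→5,e→5,a→5 6:w→6,f→6,e→12,a→5 7:w→13,f→14,e→7,a→15 8:w→8,f→16,e→17,a→8 9:w→9,f→5,e→18,a→5 10:w→10,f→19,e→20,a→8 11:w→21,f→14,e→11,a→5 12:w→5,f→12,e→12,a→5 13:w→22,f→23,e→13,a→24 14:w→23,f→14,e→12,a→5 15:w→24,f→25,e→17,a→15 16:w→16,f→5,e→26,a→5 17:w→27,f→28,e→5,a→17 18:w→18,f→5,e→29,a→5 19:w→19,f→5,e→30,a→5 20:w→31,f→32,e→20,a→15 21:w→12,f→23,e→21,a→5 22:w→5,f→12,e→22,a→33 23:w→12,f→23,e→12,a→5 24:w→33,f→34,e→27,a→24 25:w→34,f→5,e→26,a→5 26:w→5,f→5,e→5,a→5 27:w→35,f→36,e→5,a→27 28:w→36,f→5,e→5,a→5 29:w→37,f→5,e→29,a→5 30:w→5,f→5,e→30,a→5 31:w→38,f→39,e→31,a→24 32:w→39,f→5,e→30,a→5 33:w→5,f→40,e→35,a→33 34:w→40,f→5,e→26,a→5 35:w→5,f→26,e→5,a→35 36:w→26,f→5,e→5,a→5 37:w→30,f→5,e→37,a→5 38:w→5,f→30,e→38,a→33 39:w→30,f→5,e→30,a→5 40:w→5,f→5,e→26,a→5 (ε-aug+det+¬).
'fa': run [63, 39, 6] end={s16,s3,s45,s58,s72,s8} rej; 2/2 single-dels accept.
'aff': |S_i|=[63, 42, 23, 3] end={s58,s72,s8} ∉↓L; 3/3 deletions ∈↓L.
'efew': run [63, 58, 26, 7, 2] end={s58,s8} rej; 4/4 del acc.
'eaee': |S_i|=[63, 58, 26, 11, 2] end={s58,s8} — reject; 4/4 single-dels accept.
'eewww': run [63, 58, 43, 27, 16, 2] end={s58,s8} — reject; 5/5 deletions ∈↓L.
5 minimals (antichain).
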